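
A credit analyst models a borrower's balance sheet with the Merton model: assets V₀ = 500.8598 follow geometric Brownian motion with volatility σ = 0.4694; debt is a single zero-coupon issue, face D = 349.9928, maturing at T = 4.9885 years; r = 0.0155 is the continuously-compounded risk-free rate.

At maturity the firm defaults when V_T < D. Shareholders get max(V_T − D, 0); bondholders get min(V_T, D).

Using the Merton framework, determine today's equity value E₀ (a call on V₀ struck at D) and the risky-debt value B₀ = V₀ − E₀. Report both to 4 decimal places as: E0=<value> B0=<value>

Apply the equity-as-call identities (strike 349.9928, horizon 4.9885 years):
d₁ = [ln(V₀/D) + (r + σ²/2)T] / (σ√T)
   = [ln(500.8598/349.9928) + (0.0155 + 0.5·0.4694²)·4.9885] / (0.4694·√4.9885)
   = [0.358414 + 0.626896] / 1.048403 = 0.939820
d₂ = d₁ − σ√T = 0.939820 − 1.048403 = -0.108583
N(d₁) = 0.826345,  N(d₂) = 0.456767,  e^(−rT) = 0.925592
E₀ = V₀·N(d₁) − D·e^(−rT)·N(d₂)
   = 500.8598·0.826345 − 349.9928·0.925592·0.456767 = 265.913169
B₀ = V₀ − E₀ = 500.8598 − 265.913169 = 234.946631

E0=265.9132 B0=234.9466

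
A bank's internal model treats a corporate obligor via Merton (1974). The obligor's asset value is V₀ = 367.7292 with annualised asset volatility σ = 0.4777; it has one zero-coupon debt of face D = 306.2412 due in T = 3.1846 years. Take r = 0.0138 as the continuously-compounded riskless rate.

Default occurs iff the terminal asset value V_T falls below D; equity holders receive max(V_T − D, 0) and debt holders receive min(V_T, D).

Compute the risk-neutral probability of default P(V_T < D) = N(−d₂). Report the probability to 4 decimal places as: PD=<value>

PD=0.5636

With assets at 367.7292 and a single debt payment of 306.2412 at 3.1846 years:
d₁ = [ln(V₀/D) + (r + σ²/2)T] / (σ√T)
   = [ln(367.7292/306.2412) + (0.0138 + 0.5·0.4777²)·3.1846] / (0.4777·√3.1846)
   = [0.182974 + 0.407306] / 0.852477 = 0.692429
d₂ = d₁ − σ√T = 0.692429 − 0.852477 = -0.160048
risk-neutral PD = N(−d₂) = N(0.160048) = 0.563578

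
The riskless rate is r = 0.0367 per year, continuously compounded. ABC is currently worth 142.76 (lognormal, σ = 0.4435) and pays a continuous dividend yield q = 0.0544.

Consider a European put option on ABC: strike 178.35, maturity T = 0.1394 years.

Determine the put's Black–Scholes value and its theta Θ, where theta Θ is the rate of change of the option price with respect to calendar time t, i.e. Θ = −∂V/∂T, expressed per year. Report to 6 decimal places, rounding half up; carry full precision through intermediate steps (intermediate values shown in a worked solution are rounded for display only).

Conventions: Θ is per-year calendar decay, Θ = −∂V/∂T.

price = 36.808631
Θ = -15.770879

σ√T = 0.4435·√0.1394 = 0.165587
d₁ = (ln(S/K) + (r−q+σ²/2)T) / (σ√T) = (ln(142.76/178.35) + (0.0367−0.0544+0.4435²/2)·0.1394) / 0.165587 = (-0.222583 + 0.011242) / 0.165587 = -1.276317
d₂ = d₁ − σ√T = -1.276317 − 0.165587 = -1.441904
e^{−rT} = 0.994897
e^{−qT} = 0.992445
N(−d₁) = 0.899078,  N(−d₂) = 0.925335
Put price V = K·e^{−rT}·N(−d₂) − S·e^{−qT}·N(−d₁) = 164.191387 − 127.382757 = 36.808631
φ(d₁) = (1/√(2π))·e^{−d₁²/2} = 0.176677
Θ = −S·e^{−qT}·φ(d₁)·σ/(2√T) − q·S·e^{−qT}·N(−d₁) + r·K·e^{−rT}·N(−d₂) = −14.867081 − 6.929622 + 6.025824 = -15.770879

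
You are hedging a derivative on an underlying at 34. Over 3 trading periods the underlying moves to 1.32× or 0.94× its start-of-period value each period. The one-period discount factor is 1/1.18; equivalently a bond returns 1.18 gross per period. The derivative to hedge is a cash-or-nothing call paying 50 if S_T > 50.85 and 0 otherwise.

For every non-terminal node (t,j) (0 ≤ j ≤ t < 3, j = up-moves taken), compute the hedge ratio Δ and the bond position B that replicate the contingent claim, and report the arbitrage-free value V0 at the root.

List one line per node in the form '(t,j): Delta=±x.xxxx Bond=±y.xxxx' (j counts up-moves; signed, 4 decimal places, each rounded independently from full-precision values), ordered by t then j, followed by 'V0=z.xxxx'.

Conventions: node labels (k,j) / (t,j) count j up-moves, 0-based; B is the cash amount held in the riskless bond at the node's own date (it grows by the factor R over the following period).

No-arbitrage ⇒ martingale measure with p* = (R−d)/(u−d) = 0.6316.
Terminal payoffs: V(3,0)=0.0000, V(3,1)=0.0000, V(3,2)=50.0000, V(3,3)=50.0000
(2,0): S=30.0424. Δ = (V_up−V_dn)/(S_up−S_dn) = (0.0000−0.0000)/(39.6560−28.2399) = 0.0000. V = [p*·0.0000 + (1−p*)·0.0000]/1.18 = 0.0000. B = V − Δ·S = 0.0000.
(2,1): S=42.1872. Δ = (V_up−V_dn)/(S_up−S_dn) = (50.0000−0.0000)/(55.6871−39.6560) = 3.1189. V = [p*·50.0000 + (1−p*)·0.0000]/1.18 = 26.7618. B = V − Δ·S = -104.8171.
(2,2): S=59.2416. Δ = (V_up−V_dn)/(S_up−S_dn) = (50.0000−50.0000)/(78.1989−55.6871) = 0.0000. V = [p*·50.0000 + (1−p*)·50.0000]/1.18 = 42.3729. B = V − Δ·S = 42.3729.
(1,0): S=31.9600. Δ = (V_up−V_dn)/(S_up−S_dn) = (26.7618−0.0000)/(42.1872−30.0424) = 2.2036. V = [p*·26.7618 + (1−p*)·0.0000]/1.18 = 14.3239. B = V − Δ·S = -56.1019.
(1,1): S=44.8800. Δ = (V_up−V_dn)/(S_up−S_dn) = (42.3729−26.7618)/(59.2416−42.1872) = 0.9154. V = [p*·42.3729 + (1−p*)·26.7618]/1.18 = 31.0351. B = V − Δ·S = -10.0466.
(0,0): S=34.0000. Δ = (V_up−V_dn)/(S_up−S_dn) = (31.0351−14.3239)/(44.8800−31.9600) = 1.2934. V = [p*·31.0351 + (1−p*)·14.3239]/1.18 = 21.0833. B = V − Δ·S = -22.8935.
Check: Δ(0,0)·S0 + B(0,0) = 21.0833 = V0.

(0,0): Delta=1.2934 Bond=-22.8935
(1,0): Delta=2.2036 Bond=-56.1019
(1,1): Delta=0.9154 Bond=-10.0466
(2,0): Delta=0.0000 Bond=0.0000
(2,1): Delta=3.1189 Bond=-104.8171
(2,2): Delta=0.0000 Bond=42.3729
V0=21.0833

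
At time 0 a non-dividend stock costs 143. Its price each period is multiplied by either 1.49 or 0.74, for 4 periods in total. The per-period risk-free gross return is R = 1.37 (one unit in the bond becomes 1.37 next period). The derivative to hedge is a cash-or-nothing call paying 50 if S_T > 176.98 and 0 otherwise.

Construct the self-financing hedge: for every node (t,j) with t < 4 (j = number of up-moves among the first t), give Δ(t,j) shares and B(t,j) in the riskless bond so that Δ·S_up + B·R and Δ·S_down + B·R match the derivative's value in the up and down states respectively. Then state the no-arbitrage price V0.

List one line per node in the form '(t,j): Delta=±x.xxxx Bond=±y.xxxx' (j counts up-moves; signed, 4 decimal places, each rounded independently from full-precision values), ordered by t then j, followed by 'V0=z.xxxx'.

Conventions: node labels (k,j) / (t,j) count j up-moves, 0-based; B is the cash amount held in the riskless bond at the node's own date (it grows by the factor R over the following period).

Risk-neutral probability p* = (R−d)/(u−d) = (1.37−0.74)/(1.49−0.74) = 0.8400.
Expiry values: V(4,0)=0.0000, V(4,1)=0.0000, V(4,2)=0.0000, V(4,3)=50.0000, V(4,4)=50.0000
Node (3,0) S=57.9470: V=(p*·0.0000+(1−p*)·0.0000)/1.37=0.0000; Δ=(0.0000−0.0000)/(86.3411−42.8808)=0.0000; B=V−Δ·S=0.0000
Node (3,1) S=116.6771: V=(p*·0.0000+(1−p*)·0.0000)/1.37=0.0000; Δ=(0.0000−0.0000)/(173.8489−86.3411)=0.0000; B=V−Δ·S=0.0000
Node (3,2) S=234.9310: V=(p*·50.0000+(1−p*)·0.0000)/1.37=30.6569; Δ=(50.0000−0.0000)/(350.0472−173.8489)=0.2838; B=V−Δ·S=-36.0097
Node (3,3) S=473.0367: V=(p*·50.0000+(1−p*)·50.0000)/1.37=36.4964; Δ=(50.0000−50.0000)/(704.8247−350.0472)=0.0000; B=V−Δ·S=36.4964
Node (2,0) S=78.3068: V=(p*·0.0000+(1−p*)·0.0000)/1.37=0.0000; Δ=(0.0000−0.0000)/(116.6771−57.9470)=0.0000; B=V−Δ·S=0.0000
Node (2,1) S=157.6718: V=(p*·30.6569+(1−p*)·0.0000)/1.37=18.7970; Δ=(30.6569−0.0000)/(234.9310−116.6771)=0.2592; B=V−Δ·S=-22.0790
Node (2,2) S=317.4743: V=(p*·36.4964+(1−p*)·30.6569)/1.37=25.9577; Δ=(36.4964−30.6569)/(473.0367−234.9310)=0.0245; B=V−Δ·S=18.1718
Node (1,0) S=105.8200: V=(p*·18.7970+(1−p*)·0.0000)/1.37=11.5251; Δ=(18.7970−0.0000)/(157.6718−78.3068)=0.2368; B=V−Δ·S=-13.5375
Node (1,1) S=213.0700: V=(p*·25.9577+(1−p*)·18.7970)/1.37=18.1109; Δ=(25.9577−18.7970)/(317.4743−157.6718)=0.0448; B=V−Δ·S=8.5633
Node (0,0) S=143.0000: V=(p*·18.1109+(1−p*)·11.5251)/1.37=12.4505; Δ=(18.1109−11.5251)/(213.0700−105.8200)=0.0614; B=V−Δ·S=3.6695
Verification: the root portfolio costs Δ(0,0)·S0 + B(0,0) = 12.4505, matching V0.

(0,0): Delta=0.0614 Bond=3.6695
(1,0): Delta=0.2368 Bond=-13.5375
(1,1): Delta=0.0448 Bond=8.5633
(2,0): Delta=0.0000 Bond=0.0000
(2,1): Delta=0.2592 Bond=-22.0790
(2,2): Delta=0.0245 Bond=18.1718
(3,0): Delta=0.0000 Bond=0.0000
(3,1): Delta=0.0000 Bond=0.0000
(3,2): Delta=0.2838 Bond=-36.0097
(3,3): Delta=0.0000 Bond=36.4964
V0=12.4505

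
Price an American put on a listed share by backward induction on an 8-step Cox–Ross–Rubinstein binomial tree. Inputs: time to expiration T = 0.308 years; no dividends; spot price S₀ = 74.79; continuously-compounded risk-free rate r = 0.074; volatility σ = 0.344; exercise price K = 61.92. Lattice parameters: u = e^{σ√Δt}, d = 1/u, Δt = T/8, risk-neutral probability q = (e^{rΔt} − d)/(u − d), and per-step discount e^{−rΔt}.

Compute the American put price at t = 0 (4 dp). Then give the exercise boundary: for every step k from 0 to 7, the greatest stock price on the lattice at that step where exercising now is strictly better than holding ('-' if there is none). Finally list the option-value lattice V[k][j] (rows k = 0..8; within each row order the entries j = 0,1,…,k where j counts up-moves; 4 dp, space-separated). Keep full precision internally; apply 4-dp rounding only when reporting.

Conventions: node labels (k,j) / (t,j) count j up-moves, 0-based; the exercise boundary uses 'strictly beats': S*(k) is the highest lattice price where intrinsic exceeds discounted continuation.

Δt=0.03850  u=1.06983  d=0.93473  q=0.50425  discount=0.99716
step 8 (expiry): payoffs max(K−S,0) = 18.3354 12.0361 4.8263 0.0000 0.0000 0.0000 0.0000 0.0000 0.0000
step 7: (k=7,j=0): S=46.6280, K−S=15.2920, hold=15.1159 ⇒ V=15.2920 exercise | (k=7,j=1): S=53.3672, K−S=8.5528, hold=8.3767 ⇒ V=8.5528 exercise | (k=7,j=2): S=61.0804, K−S=0.8396, hold=2.3858 ⇒ V=2.3858 continue | (k=7,j=3): S=69.9084, K−S=0.0000, hold=0.0000 ⇒ V=0.0000 continue | (k=7,j=4): S=80.0124, K−S=0.0000, hold=0.0000 ⇒ V=0.0000 continue | (k=7,j=5): S=91.5767, K−S=0.0000, hold=0.0000 ⇒ V=0.0000 continue | (k=7,j=6): S=104.8124, K−S=0.0000, hold=0.0000 ⇒ V=0.0000 continue | (k=7,j=7): S=119.9611, K−S=0.0000, hold=0.0000 ⇒ V=0.0000 continue  boundary S*=53.3672
step 6: (k=6,j=0): S=49.8839, K−S=12.0361, hold=11.8599 ⇒ V=12.0361 exercise | (k=6,j=1): S=57.0937, K−S=4.8263, hold=5.4276 ⇒ V=5.4276 continue | (k=6,j=2): S=65.3455, K−S=0.0000, hold=1.1794 ⇒ V=1.1794 continue | (k=6,j=3): S=74.7900, K−S=0.0000, hold=0.0000 ⇒ V=0.0000 continue | (k=6,j=4): S=85.5995, K−S=0.0000, hold=0.0000 ⇒ V=0.0000 continue | (k=6,j=5): S=97.9713, K−S=0.0000, hold=0.0000 ⇒ V=0.0000 continue | (k=6,j=6): S=112.1313, K−S=0.0000, hold=0.0000 ⇒ V=0.0000 continue  boundary S*=49.8839
step 5: (k=5,j=0): S=53.3672, K−S=8.5528, hold=8.6790 ⇒ V=8.6790 continue | (k=5,j=1): S=61.0804, K−S=0.8396, hold=3.2761 ⇒ V=3.2761 continue | (k=5,j=2): S=69.9084, K−S=0.0000, hold=0.5830 ⇒ V=0.5830 continue | (k=5,j=3): S=80.0124, K−S=0.0000, hold=0.0000 ⇒ V=0.0000 continue | (k=5,j=4): S=91.5767, K−S=0.0000, hold=0.0000 ⇒ V=0.0000 continue | (k=5,j=5): S=104.8124, K−S=0.0000, hold=0.0000 ⇒ V=0.0000 continue  boundary S*=-
step 4: (k=4,j=0): S=57.0937, K−S=4.8263, hold=5.9377 ⇒ V=5.9377 continue | (k=4,j=1): S=65.3455, K−S=0.0000, hold=1.9127 ⇒ V=1.9127 continue | (k=4,j=2): S=74.7900, K−S=0.0000, hold=0.2882 ⇒ V=0.2882 continue | (k=4,j=3): S=85.5995, K−S=0.0000, hold=0.0000 ⇒ V=0.0000 continue | (k=4,j=4): S=97.9713, K−S=0.0000, hold=0.0000 ⇒ V=0.0000 continue  boundary S*=-
step 3: (k=3,j=0): S=61.0804, K−S=0.8396, hold=3.8969 ⇒ V=3.8969 continue | (k=3,j=1): S=69.9084, K−S=0.0000, hold=1.0904 ⇒ V=1.0904 continue | (k=3,j=2): S=80.0124, K−S=0.0000, hold=0.1425 ⇒ V=0.1425 continue | (k=3,j=3): S=91.5767, K−S=0.0000, hold=0.0000 ⇒ V=0.0000 continue  boundary S*=-
step 2: (k=2,j=0): S=65.3455, K−S=0.0000, hold=2.4747 ⇒ V=2.4747 continue | (k=2,j=1): S=74.7900, K−S=0.0000, hold=0.6107 ⇒ V=0.6107 continue | (k=2,j=2): S=85.5995, K−S=0.0000, hold=0.0704 ⇒ V=0.0704 continue  boundary S*=-
step 1: (k=1,j=0): S=69.9084, K−S=0.0000, hold=1.5304 ⇒ V=1.5304 continue | (k=1,j=1): S=80.0124, K−S=0.0000, hold=0.3373 ⇒ V=0.3373 continue  boundary S*=-
step 0: (k=0,j=0): S=74.7900, K−S=0.0000, hold=0.9261 ⇒ V=0.9261 continue  boundary S*=-

price = 0.9261
boundary = - - - - - - 49.8839 53.3672
tree:
0.9261
1.5304 0.3373
2.4747 0.6107 0.0704
3.8969 1.0904 0.1425 0.0000
5.9377 1.9127 0.2882 0.0000 0.0000
8.6790 3.2761 0.5830 0.0000 0.0000 0.0000
12.0361 5.4276 1.1794 0.0000 0.0000 0.0000 0.0000
15.2920 8.5528 2.3858 0.0000 0.0000 0.0000 0.0000 0.0000
18.3354 12.0361 4.8263 0.0000 0.0000 0.0000 0.0000 0.0000 0.0000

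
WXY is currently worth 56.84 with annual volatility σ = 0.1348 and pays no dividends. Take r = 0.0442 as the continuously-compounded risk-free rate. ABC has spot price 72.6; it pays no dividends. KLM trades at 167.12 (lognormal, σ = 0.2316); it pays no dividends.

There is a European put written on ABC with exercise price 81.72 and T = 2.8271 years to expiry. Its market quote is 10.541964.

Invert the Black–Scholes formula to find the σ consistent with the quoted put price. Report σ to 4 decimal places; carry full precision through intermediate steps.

sigma = 0.2234

At σ = 0.2234 the Black–Scholes value reproduces the quote:
σ√T = 0.2234·√2.8271 = 0.375624
d₁ = (ln(S/K) + (r+σ²/2)T) / (σ√T) = (ln(72.6/81.72) + (0.0442+0.2234²/2)·2.8271) / 0.375624 = (-0.118334 + 0.195505) / 0.375624 = 0.205447
d₂ = d₁ − σ√T = 0.205447 − 0.375624 = -0.170178
e^{−rT} = 0.882534
N(−d₁) = 0.418612,  N(−d₂) = 0.567565
V = K·e^{−rT}·N(−d₂) − S·N(−d₁) = 40.933162 − 30.391199 = 10.541964 (the quoted price), and the Black–Scholes price is strictly increasing in σ, so σ is unique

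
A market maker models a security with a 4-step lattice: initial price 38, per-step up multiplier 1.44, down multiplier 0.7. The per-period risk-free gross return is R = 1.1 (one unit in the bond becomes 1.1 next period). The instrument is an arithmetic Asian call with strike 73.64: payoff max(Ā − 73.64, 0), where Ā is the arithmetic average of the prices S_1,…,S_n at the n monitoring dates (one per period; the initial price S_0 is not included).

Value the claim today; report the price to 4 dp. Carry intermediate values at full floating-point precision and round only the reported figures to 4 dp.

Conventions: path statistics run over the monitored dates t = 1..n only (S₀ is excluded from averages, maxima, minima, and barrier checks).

With p* = (R−d)/(u−d) = 0.5405, sum probability × payoff across the paths and divide by R^4.
Enumerate all 2^4 = 16 price paths (U = up ×1.44, D = down ×0.7); each path with k up-moves has probability p*^k·(1−p*)^(4−k).
DDDD: Ā=16.8444, payoff=0.0000, prob=0.044564
UDDD: Ā=34.6514, payoff=0.0000, prob=0.052429
DUDD: Ā=27.6214, payoff=0.0000, prob=0.052429
UUDD: Ā=56.8212, payoff=0.0000, prob=0.061681
DDUD: Ā=22.7004, payoff=0.0000, prob=0.052429
UDUD: Ā=46.6980, payoff=0.0000, prob=0.061681
DUUD: Ā=39.6680, payoff=0.0000, prob=0.061681
UUUD: Ā=81.6028, payoff=7.9628, prob=0.072566
DDDU: Ā=19.2557, payoff=0.0000, prob=0.052429
UDDU: Ā=39.6118, payoff=0.0000, prob=0.061681
DUDU: Ā=32.5818, payoff=0.0000, prob=0.061681
UUDU: Ā=67.0254, payoff=0.0000, prob=0.072566
DDUU: Ā=27.6608, payoff=0.0000, prob=0.061681
UDUU: Ā=56.9022, payoff=0.0000, prob=0.072566
DUUU: Ā=49.8722, payoff=0.0000, prob=0.072566
UUUU: Ā=102.5943, payoff=28.9543, prob=0.085372
Price = Σ prob·payoff / R^4 = 3.049704 / 1.464100 = 2.0830

price = 2.0830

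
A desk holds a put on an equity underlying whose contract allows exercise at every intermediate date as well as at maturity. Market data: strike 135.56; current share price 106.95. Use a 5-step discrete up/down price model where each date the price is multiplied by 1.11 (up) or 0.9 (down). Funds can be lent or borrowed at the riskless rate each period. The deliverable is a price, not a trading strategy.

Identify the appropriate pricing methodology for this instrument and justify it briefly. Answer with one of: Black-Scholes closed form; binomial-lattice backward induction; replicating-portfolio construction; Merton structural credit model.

Key observation: with exercise allowed before expiry on a discrete up/down model (5 steps from spot 106.95), the strike-135.56 put's value must be rolled back through the tree testing early exercise at each node.

framework: binomial-lattice backward induction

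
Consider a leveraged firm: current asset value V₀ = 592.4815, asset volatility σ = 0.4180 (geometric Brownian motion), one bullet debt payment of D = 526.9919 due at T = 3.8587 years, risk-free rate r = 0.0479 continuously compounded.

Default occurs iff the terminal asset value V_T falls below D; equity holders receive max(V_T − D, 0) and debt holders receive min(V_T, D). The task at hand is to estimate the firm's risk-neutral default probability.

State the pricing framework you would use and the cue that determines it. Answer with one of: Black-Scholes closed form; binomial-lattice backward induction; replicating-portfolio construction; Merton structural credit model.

framework: Merton structural credit model

Key observation: the data describe a firm's assets (V₀ = 592.4815, GBM) and a single zero-coupon debt of face 526.9919, so credit quantities follow from equity-as-call in the structural model.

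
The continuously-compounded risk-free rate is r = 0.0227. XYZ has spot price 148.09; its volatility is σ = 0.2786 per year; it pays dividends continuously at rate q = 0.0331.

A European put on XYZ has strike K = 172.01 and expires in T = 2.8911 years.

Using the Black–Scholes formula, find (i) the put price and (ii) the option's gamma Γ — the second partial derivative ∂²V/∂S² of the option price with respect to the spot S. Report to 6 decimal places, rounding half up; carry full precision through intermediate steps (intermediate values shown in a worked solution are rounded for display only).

σ√T = 0.2786·√2.8911 = 0.473710
d₁ = (ln(S/K) + (r−q+σ²/2)T) / (σ√T) = (ln(148.09/172.01) + (0.0227−0.0331+0.2786²/2)·2.8911) / 0.473710 = (-0.149732 + 0.082133) / 0.473710 = -0.142702
d₂ = d₁ − σ√T = -0.142702 − 0.473710 = -0.616412
e^{−rT} = 0.936479
e^{−qT} = 0.908741
N(−d₁) = 0.556737,  N(−d₂) = 0.731189
Put price V = K·e^{−rT}·N(−d₂) − S·e^{−qT}·N(−d₁) = 117.782630 − 74.923128 = 42.859502
φ(d₁) = (1/√(2π))·e^{−d₁²/2} = 0.394901
Γ = e^{−qT}·φ(d₁) / (S·σ·√T) = 0.005116

price = 42.859502
Γ = 0.005116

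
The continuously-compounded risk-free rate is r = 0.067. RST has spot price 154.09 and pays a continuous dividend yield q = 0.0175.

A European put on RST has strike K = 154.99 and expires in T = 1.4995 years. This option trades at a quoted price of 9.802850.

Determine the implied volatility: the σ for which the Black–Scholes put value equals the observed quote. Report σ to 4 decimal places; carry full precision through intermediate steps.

sigma = 0.2011

At σ = 0.2011 the Black–Scholes value reproduces the quote:
σ√T = 0.2011·√1.4995 = 0.246255
d₁ = (ln(S/K) + (r−q+σ²/2)T) / (σ√T) = (ln(154.09/154.99) + (0.067−0.0175+0.2011²/2)·1.4995) / 0.246255 = (-0.005824 + 0.104546) / 0.246255 = 0.400894
d₂ = d₁ − σ√T = 0.400894 − 0.246255 = 0.154639
e^{−rT} = 0.904415
e^{−qT} = 0.974100
N(−d₁) = 0.344249,  N(−d₂) = 0.438553
V = K·e^{−rT}·N(−d₂) − S·e^{−qT}·N(−d₁) = 61.474301 − 51.671451 = 9.802850 (matching the quote); vega is positive throughout, so no other σ reproduces this price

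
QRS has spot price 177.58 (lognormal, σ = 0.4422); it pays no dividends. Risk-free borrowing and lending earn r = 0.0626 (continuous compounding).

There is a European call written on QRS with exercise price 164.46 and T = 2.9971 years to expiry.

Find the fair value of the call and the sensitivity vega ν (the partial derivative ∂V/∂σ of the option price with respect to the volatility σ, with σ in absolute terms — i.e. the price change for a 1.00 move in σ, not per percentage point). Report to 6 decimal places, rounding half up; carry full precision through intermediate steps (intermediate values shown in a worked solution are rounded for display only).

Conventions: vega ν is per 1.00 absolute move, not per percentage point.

price = 70.027710
ν = 94.088178

σ√T = 0.4422·√2.9971 = 0.765543
d₁ = (ln(S/K) + (r+σ²/2)T) / (σ√T) = (ln(177.58/164.46) + (0.0626+0.4422²/2)·2.9971) / 0.765543 = (0.076754 + 0.480646) / 0.765543 = 0.728111
d₂ = d₁ − σ√T = 0.728111 − 0.765543 = -0.037432
e^{−rT} = 0.828931
N(d₁) = 0.766727,  N(d₂) = 0.485070
Call price V = S·N(d₁) − K·e^{−rT}·N(d₂) = 136.155415 − 66.127706 = 70.027710
φ(d₁) = (1/√(2π))·e^{−d₁²/2} = 0.306049
ν = S·φ(d₁)·√T = 94.088178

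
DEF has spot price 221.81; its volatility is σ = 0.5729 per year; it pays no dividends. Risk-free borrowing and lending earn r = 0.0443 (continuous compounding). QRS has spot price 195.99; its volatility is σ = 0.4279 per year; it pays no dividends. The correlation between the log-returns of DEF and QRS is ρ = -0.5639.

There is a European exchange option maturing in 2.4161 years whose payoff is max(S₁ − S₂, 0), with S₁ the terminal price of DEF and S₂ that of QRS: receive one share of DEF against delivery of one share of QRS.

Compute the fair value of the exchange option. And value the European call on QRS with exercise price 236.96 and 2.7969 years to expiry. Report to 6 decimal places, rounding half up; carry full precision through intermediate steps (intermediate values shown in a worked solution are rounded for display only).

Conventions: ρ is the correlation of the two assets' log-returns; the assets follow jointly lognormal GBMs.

σ_eff = √(σ₁² + σ₂² − 2ρσ₁σ₂) = √(0.5729² + 0.4279² − 2·-0.5639·0.5729·0.4279) = 0.887573
d₁ = (ln(S₁/S₂) + (q₂ − q₁ + σ_eff²/2)T) / (σ_eff√T) = (ln(221.81/195.99) + (0.0 − 0.0 + 0.393893)·2.4161) / 1.379627 = 0.779517
d₂ = d₁ − σ_eff√T = 0.779517 − 1.379627 = -0.600110
N(d₁) = 0.782162,  N(d₂) = 0.274217
V = S₁·e^{−q₁T}·N(d₁) − S₂·e^{−q₂T}·N(d₂) = 173.491440 − 53.743700 = 119.747740
[vanilla: QRS call K=236.96]
σ√T = 0.4279·√2.7969 = 0.715617
d₁ = (ln(S/K) + (r+σ²/2)T) / (σ√T) = (ln(195.99/236.96) + (0.0443+0.4279²/2)·2.7969) / 0.715617 = (-0.189828 + 0.379957) / 0.715617 = 0.265685
d₂ = d₁ − σ√T = 0.265685 − 0.715617 = -0.449932
e^{−rT} = 0.883466
N(d₁) = 0.604759,  N(d₂) = 0.326380
price = S·N(d₁) − K·e^{−rT}·N(d₂) = 118.526753 − 68.326318 = 50.200435

exchange price = 119.747740
price(QRS call K=236.96) = 50.200435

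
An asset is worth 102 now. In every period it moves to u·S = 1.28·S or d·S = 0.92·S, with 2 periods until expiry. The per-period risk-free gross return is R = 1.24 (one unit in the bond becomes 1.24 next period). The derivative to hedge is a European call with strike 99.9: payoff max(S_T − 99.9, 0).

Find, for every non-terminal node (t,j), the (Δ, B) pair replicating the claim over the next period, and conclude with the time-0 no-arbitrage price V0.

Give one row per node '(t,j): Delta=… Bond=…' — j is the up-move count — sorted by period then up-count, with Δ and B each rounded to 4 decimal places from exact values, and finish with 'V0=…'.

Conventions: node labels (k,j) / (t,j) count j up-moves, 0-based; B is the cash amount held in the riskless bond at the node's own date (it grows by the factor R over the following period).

No-arbitrage ⇒ martingale measure with p* = (R−d)/(u−d) = 0.8889.
Payoffs at expiry: V(2,0)=0.0000, V(2,1)=20.2152, V(2,2)=67.2168
(1,0): S=93.8400. Δ = (V_up−V_dn)/(S_up−S_dn) = (20.2152−0.0000)/(120.1152−86.3328) = 0.5984. V = [p*·20.2152 + (1−p*)·0.0000]/1.24 = 14.4912. B = V − Δ·S = -41.6622.
(1,1): S=130.5600. Δ = (V_up−V_dn)/(S_up−S_dn) = (67.2168−20.2152)/(167.1168−120.1152) = 1.0000. V = [p*·67.2168 + (1−p*)·20.2152]/1.24 = 49.9955. B = V − Δ·S = -80.5645.
(0,0): S=102.0000. Δ = (V_up−V_dn)/(S_up−S_dn) = (49.9955−14.4912)/(130.5600−93.8400) = 0.9669. V = [p*·49.9955 + (1−p*)·14.4912]/1.24 = 37.1375. B = V − Δ·S = -61.4855.
As a check, the time-0 holding Δ(0,0)·S0 + B(0,0) comes to 37.1375 — exactly V0.

(0,0): Delta=0.9669 Bond=-61.4855
(1,0): Delta=0.5984 Bond=-41.6622
(1,1): Delta=1.0000 Bond=-80.5645
V0=37.1375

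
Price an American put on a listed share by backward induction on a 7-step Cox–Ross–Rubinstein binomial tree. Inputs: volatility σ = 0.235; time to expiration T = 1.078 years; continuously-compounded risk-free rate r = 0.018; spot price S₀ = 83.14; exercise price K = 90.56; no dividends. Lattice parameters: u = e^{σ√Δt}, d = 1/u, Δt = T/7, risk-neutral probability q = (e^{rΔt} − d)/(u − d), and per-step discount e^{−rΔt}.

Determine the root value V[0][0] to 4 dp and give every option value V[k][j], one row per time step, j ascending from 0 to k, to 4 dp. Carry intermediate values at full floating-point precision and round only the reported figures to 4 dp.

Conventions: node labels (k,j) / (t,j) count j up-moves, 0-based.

price = 11.5929
tree:
11.5929
16.0949 7.0098
21.5085 10.5958 3.3465
27.5140 15.4288 5.6652 0.9712
33.0681 21.4234 9.3261 1.9170 0.0000
38.1330 27.5140 14.7443 3.7841 0.0000 0.0000
42.7516 33.0681 21.4234 7.4695 0.0000 0.0000 0.0000
46.9633 38.1330 27.5140 14.7443 0.0000 0.0000 0.0000 0.0000

params: Δt=0.15400 u=1.09661 d=0.91190 q=0.49199 e^(-rΔt)=0.99723
t_7 payoffs: 46.9633 38.1330 27.5140 14.7443 0.0000 0.0000 0.0000 0.0000
k=6: node(6,0) S=47.8084 payoff=42.7516 vs cont=42.5009 → 42.7516 [stop]  node(6,1) S=57.4919 payoff=33.0681 vs cont=32.8175 → 33.0681 [stop]  node(6,2) S=69.1366 payoff=21.4234 vs cont=21.1727 → 21.4234 [stop]  node(6,3) S=83.1400 payoff=7.4200 vs cont=7.4695 → 7.4695 [wait]  node(6,4) S=99.9797 payoff=0.0000 vs cont=0.0000 → 0.0000 [wait]  node(6,5) S=120.2302 payoff=0.0000 vs cont=0.0000 → 0.0000 [wait]  node(6,6) S=144.5824 payoff=0.0000 vs cont=0.0000 → 0.0000 [wait]
k=5: node(5,0) S=52.4270 payoff=38.1330 vs cont=37.8823 → 38.1330 [stop]  node(5,1) S=63.0460 payoff=27.5140 vs cont=27.2634 → 27.5140 [stop]  node(5,2) S=75.8157 payoff=14.7443 vs cont=14.5179 → 14.7443 [stop]  node(5,3) S=91.1719 payoff=0.0000 vs cont=3.7841 → 3.7841 [wait]  node(5,4) S=109.6384 payoff=0.0000 vs cont=0.0000 → 0.0000 [wait]  node(5,5) S=131.8453 payoff=0.0000 vs cont=0.0000 → 0.0000 [wait]
k=4: node(4,0) S=57.4919 payoff=33.0681 vs cont=32.8175 → 33.0681 [stop]  node(4,1) S=69.1366 payoff=21.4234 vs cont=21.1727 → 21.4234 [stop]  node(4,2) S=83.1400 payoff=7.4200 vs cont=9.3261 → 9.3261 [wait]  node(4,3) S=99.9797 payoff=0.0000 vs cont=1.9170 → 1.9170 [wait]  node(4,4) S=120.2302 payoff=0.0000 vs cont=0.0000 → 0.0000 [wait]
k=3: node(3,0) S=63.0460 payoff=27.5140 vs cont=27.2634 → 27.5140 [stop]  node(3,1) S=75.8157 payoff=14.7443 vs cont=15.4288 → 15.4288 [wait]  node(3,2) S=91.1719 payoff=0.0000 vs cont=5.6652 → 5.6652 [wait]  node(3,3) S=109.6384 payoff=0.0000 vs cont=0.9712 → 0.9712 [wait]
k=2: node(2,0) S=69.1366 payoff=21.4234 vs cont=21.5085 → 21.5085 [wait]  node(2,1) S=83.1400 payoff=7.4200 vs cont=10.5958 → 10.5958 [wait]  node(2,2) S=99.9797 payoff=0.0000 vs cont=3.3465 → 3.3465 [wait]
k=1: node(1,0) S=75.8157 payoff=14.7443 vs cont=16.0949 → 16.0949 [wait]  node(1,1) S=91.1719 payoff=0.0000 vs cont=7.0098 → 7.0098 [wait]
k=0: node(0,0) S=83.1400 payoff=7.4200 vs cont=11.5929 → 11.5929 [wait]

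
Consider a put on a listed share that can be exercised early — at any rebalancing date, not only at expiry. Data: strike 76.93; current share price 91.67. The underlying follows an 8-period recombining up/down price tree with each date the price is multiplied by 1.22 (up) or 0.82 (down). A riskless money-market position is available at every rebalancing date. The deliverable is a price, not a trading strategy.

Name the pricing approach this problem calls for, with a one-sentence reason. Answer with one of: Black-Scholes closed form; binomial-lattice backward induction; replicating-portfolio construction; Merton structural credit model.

Key observation: with exercise allowed before expiry on a discrete up/down model (8 steps from spot 91.67), the strike-76.93 put's value must be rolled back through the tree testing early exercise at each node.

framework: binomial-lattice backward induction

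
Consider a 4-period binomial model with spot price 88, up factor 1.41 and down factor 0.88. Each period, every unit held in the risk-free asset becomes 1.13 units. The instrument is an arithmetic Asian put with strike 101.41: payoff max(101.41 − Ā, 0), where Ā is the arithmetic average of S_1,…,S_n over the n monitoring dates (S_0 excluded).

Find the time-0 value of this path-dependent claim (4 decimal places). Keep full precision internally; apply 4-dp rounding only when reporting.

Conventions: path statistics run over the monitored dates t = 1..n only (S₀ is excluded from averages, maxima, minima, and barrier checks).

With p* = (R−d)/(u−d) = 0.4717, sum probability × payoff across the paths and divide by R^4.
Enumerate all 2^4 = 16 price paths (U = up ×1.41, D = down ×0.88); each path with k up-moves has probability p*^k·(1−p*)^(4−k).
DDDD: Ā=64.5825, payoff=36.8275, prob=0.077898
UDDD: Ā=103.4787, payoff=0.0000, prob=0.069552
DUDD: Ā=91.8187, payoff=9.5913, prob=0.069552
UUDD: Ā=147.1187, payoff=0.0000, prob=0.062100
DDUD: Ā=81.5579, payoff=19.8521, prob=0.069552
UDUD: Ā=130.6781, payoff=0.0000, prob=0.062100
DUUD: Ā=119.0181, payoff=0.0000, prob=0.062100
UUUD: Ā=190.6994, payoff=0.0000, prob=0.055447
DDDU: Ā=72.5284, payoff=28.8816, prob=0.069552
UDDU: Ā=116.2104, payoff=0.0000, prob=0.062100
DUDU: Ā=104.5504, payoff=0.0000, prob=0.062100
UUDU: Ā=167.5182, payoff=0.0000, prob=0.055447
DDUU: Ā=94.2896, payoff=7.1204, prob=0.062100
UDUU: Ā=151.0776, payoff=0.0000, prob=0.055447
DUUU: Ā=139.4176, payoff=0.0000, prob=0.055447
UUUU: Ā=223.3850, payoff=0.0000, prob=0.049506
Price = Σ prob·payoff / R^4 = 7.367606 / 1.630474 = 4.5187

price = 4.5187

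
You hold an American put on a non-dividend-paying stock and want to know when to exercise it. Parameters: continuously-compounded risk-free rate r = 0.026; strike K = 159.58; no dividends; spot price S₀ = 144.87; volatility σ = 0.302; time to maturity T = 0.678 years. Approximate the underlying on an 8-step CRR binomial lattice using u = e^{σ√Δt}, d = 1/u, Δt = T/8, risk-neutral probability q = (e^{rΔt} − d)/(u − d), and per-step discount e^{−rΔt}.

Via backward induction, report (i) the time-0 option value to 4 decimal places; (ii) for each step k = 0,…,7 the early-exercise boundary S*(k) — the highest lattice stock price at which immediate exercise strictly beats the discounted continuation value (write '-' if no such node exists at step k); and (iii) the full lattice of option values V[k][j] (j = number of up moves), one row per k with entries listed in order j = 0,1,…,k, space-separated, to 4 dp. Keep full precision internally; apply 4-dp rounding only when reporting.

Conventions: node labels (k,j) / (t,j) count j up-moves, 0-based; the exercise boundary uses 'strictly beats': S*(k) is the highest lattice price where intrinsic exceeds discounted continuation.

Δt=0.08475, u=1.09190, d=0.91584, q=0.49056, disc=e^(-rΔt)=0.99780
k=8 terminal: V=max(K-S,0) → 87.8797 74.0959 57.6623 38.0694 14.7100 0.0000 0.0000 0.0000 0.0000
k=7: j=0 S=78.2894 intr=81.2906 cont=80.9394 V=81.2906[EX]; j=1 S=93.3399 intr=66.2401 cont=65.8888 V=66.2401[EX]; j=2 S=111.2838 intr=48.2962 cont=47.9450 V=48.2962[EX]; j=3 S=132.6772 intr=26.9028 cont=26.5516 V=26.9028[EX]; j=4 S=158.1833 intr=1.3967 cont=7.4773 V=7.4773[hold]; j=5 S=188.5928 intr=0.0000 cont=0.0000 V=0.0000[hold]; j=6 S=224.8483 intr=0.0000 cont=0.0000 V=0.0000[hold]; j=7 S=268.0735 intr=0.0000 cont=0.0000 V=0.0000[hold]  S*(7)=132.6772
k=6: j=0 S=85.4841 intr=74.0959 cont=73.7447 V=74.0959[EX]; j=1 S=101.9177 intr=57.6623 cont=57.3111 V=57.6623[EX]; j=2 S=121.5106 intr=38.0694 cont=37.7182 V=38.0694[EX]; j=3 S=144.8700 intr=14.7100 cont=17.3351 V=17.3351[hold]; j=4 S=172.7201 intr=0.0000 cont=3.8008 V=3.8008[hold]; j=5 S=205.9242 intr=0.0000 cont=0.0000 V=0.0000[hold]; j=6 S=245.5114 intr=0.0000 cont=0.0000 V=0.0000[hold]  S*(6)=121.5106
k=5: j=0 S=93.3399 intr=66.2401 cont=65.8888 V=66.2401[EX]; j=1 S=111.2838 intr=48.2962 cont=47.9450 V=48.2962[EX]; j=2 S=132.6772 intr=26.9028 cont=27.8365 V=27.8365[hold]; j=3 S=158.1833 intr=1.3967 cont=10.6721 V=10.6721[hold]; j=4 S=188.5928 intr=0.0000 cont=1.9320 V=1.9320[hold]; j=5 S=224.8483 intr=0.0000 cont=0.0000 V=0.0000[hold]  S*(5)=111.2838
k=4: j=0 S=101.9177 intr=57.6623 cont=57.3111 V=57.6623[EX]; j=1 S=121.5106 intr=38.0694 cont=38.1752 V=38.1752[hold]; j=2 S=144.8700 intr=14.7100 cont=19.3736 V=19.3736[hold]; j=3 S=172.7201 intr=0.0000 cont=6.3705 V=6.3705[hold]; j=4 S=205.9242 intr=0.0000 cont=0.9821 V=0.9821[hold]  S*(4)=101.9177
k=3: j=0 S=111.2838 intr=48.2962 cont=47.9968 V=48.2962[EX]; j=1 S=132.6772 intr=26.9028 cont=28.8881 V=28.8881[hold]; j=2 S=158.1833 intr=1.3967 cont=12.9661 V=12.9661[hold]; j=3 S=188.5928 intr=0.0000 cont=3.7189 V=3.7189[hold]  S*(3)=111.2838
k=2: j=0 S=121.5106 intr=38.0694 cont=38.6899 V=38.6899[hold]; j=1 S=144.8700 intr=14.7100 cont=21.0310 V=21.0310[hold]; j=2 S=172.7201 intr=0.0000 cont=8.4112 V=8.4112[hold]  S*(2)=-
k=1: j=0 S=132.6772 intr=26.9028 cont=29.9610 V=29.9610[hold]; j=1 S=158.1833 intr=1.3967 cont=14.8075 V=14.8075[hold]  S*(1)=-
k=0: j=0 S=144.8700 intr=14.7100 cont=22.4777 V=22.4777[hold]  S*(0)=-

price = 22.4777
boundary = - - - 111.2838 101.9177 111.2838 121.5106 132.6772
tree:
22.4777
29.9610 14.8075
38.6899 21.0310 8.4112
48.2962 28.8881 12.9661 3.7189
57.6623 38.1752 19.3736 6.3705 0.9821
66.2401 48.2962 27.8365 10.6721 1.9320 0.0000
74.0959 57.6623 38.0694 17.3351 3.8008 0.0000 0.0000
81.2906 66.2401 48.2962 26.9028 7.4773 0.0000 0.0000 0.0000
87.8797 74.0959 57.6623 38.0694 14.7100 0.0000 0.0000 0.0000 0.0000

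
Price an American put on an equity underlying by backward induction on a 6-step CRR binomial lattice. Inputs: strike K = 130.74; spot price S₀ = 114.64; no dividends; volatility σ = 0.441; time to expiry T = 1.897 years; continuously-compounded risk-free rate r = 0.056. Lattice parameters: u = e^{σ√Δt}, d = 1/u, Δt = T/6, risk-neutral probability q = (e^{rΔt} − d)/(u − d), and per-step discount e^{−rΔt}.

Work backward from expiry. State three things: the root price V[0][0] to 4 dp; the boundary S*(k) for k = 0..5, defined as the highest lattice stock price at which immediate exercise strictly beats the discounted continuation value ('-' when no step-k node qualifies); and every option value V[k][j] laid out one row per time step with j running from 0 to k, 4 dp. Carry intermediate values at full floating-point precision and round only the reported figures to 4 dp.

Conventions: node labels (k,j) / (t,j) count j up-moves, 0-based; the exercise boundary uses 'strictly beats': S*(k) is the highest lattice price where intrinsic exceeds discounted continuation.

price = 32.2988
boundary = - - 69.8158 54.4831 69.8158 89.4633
tree:
32.2988
45.1454 19.2587
60.9242 29.3353 8.8014
76.2569 43.2226 15.0285 2.2222
88.2222 60.9242 25.2060 4.2999 0.0000
97.5598 76.2569 41.2767 8.3204 0.0000 0.0000
104.8467 88.2222 60.9242 16.1000 0.0000 0.0000 0.0000

Δt=0.31617, u=1.28142, d=0.78038, q=0.47398, disc=e^(-rΔt)=0.98245
k=6 terminal: V=max(K-S,0) → 104.8467 88.2222 60.9242 16.1000 0.0000 0.0000 0.0000
k=5: j=0 S=33.1802 intr=97.5598 cont=95.2654 V=97.5598[EX]; j=1 S=54.4831 intr=76.2569 cont=73.9624 V=76.2569[EX]; j=2 S=89.4633 intr=41.2767 cont=38.9823 V=41.2767[EX]; j=3 S=146.9019 intr=0.0000 cont=8.3204 V=8.3204[hold]; j=4 S=241.2183 intr=0.0000 cont=0.0000 V=0.0000[hold]; j=5 S=396.0893 intr=0.0000 cont=0.0000 V=0.0000[hold]  S*(5)=89.4633
k=4: j=0 S=42.5178 intr=88.2222 cont=85.9278 V=88.2222[EX]; j=1 S=69.8158 intr=60.9242 cont=58.6298 V=60.9242[EX]; j=2 S=114.6400 intr=16.1000 cont=25.2060 V=25.2060[hold]; j=3 S=188.2430 intr=0.0000 cont=4.2999 V=4.2999[hold]; j=4 S=309.1019 intr=0.0000 cont=0.0000 V=0.0000[hold]  S*(4)=69.8158
k=3: j=0 S=54.4831 intr=76.2569 cont=73.9624 V=76.2569[EX]; j=1 S=89.4633 intr=41.2767 cont=43.2226 V=43.2226[hold]; j=2 S=146.9019 intr=0.0000 cont=15.0285 V=15.0285[hold]; j=3 S=241.2183 intr=0.0000 cont=2.2222 V=2.2222[hold]  S*(3)=54.4831
k=2: j=0 S=69.8158 intr=60.9242 cont=59.5359 V=60.9242[EX]; j=1 S=114.6400 intr=16.1000 cont=29.3353 V=29.3353[hold]; j=2 S=188.2430 intr=0.0000 cont=8.8014 V=8.8014[hold]  S*(2)=69.8158
k=1: j=0 S=89.4633 intr=41.2767 cont=45.1454 V=45.1454[hold]; j=1 S=146.9019 intr=0.0000 cont=19.2587 V=19.2587[hold]  S*(1)=-
k=0: j=0 S=114.6400 intr=16.1000 cont=32.2988 V=32.2988[hold]  S*(0)=-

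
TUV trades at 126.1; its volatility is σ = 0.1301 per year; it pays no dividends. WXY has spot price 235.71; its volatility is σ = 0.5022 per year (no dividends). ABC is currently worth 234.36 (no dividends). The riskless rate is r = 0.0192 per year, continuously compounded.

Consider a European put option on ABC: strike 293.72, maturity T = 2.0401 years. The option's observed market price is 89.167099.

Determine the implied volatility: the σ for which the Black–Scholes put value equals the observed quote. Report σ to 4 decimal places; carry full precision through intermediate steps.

At σ = 0.4303 the Black–Scholes value reproduces the quote:
σ√T = 0.4303·√2.0401 = 0.614606
d₁ = (ln(S/K) + (r+σ²/2)T) / (σ√T) = (ln(234.36/293.72) + (0.0192+0.4303²/2)·2.0401) / 0.614606 = (-0.225769 + 0.228040) / 0.614606 = 0.003696
d₂ = d₁ − σ√T = 0.003696 − 0.614606 = -0.610910
e^{−rT} = 0.961587
N(−d₁) = 0.498525,  N(−d₂) = 0.729370
V = K·e^{−rT}·N(−d₂) − S·N(−d₁) = 206.001491 − 116.834393 = 89.167099 (the observed quote) — the price is monotone increasing in volatility, hence this σ is the only solution

sigma = 0.4303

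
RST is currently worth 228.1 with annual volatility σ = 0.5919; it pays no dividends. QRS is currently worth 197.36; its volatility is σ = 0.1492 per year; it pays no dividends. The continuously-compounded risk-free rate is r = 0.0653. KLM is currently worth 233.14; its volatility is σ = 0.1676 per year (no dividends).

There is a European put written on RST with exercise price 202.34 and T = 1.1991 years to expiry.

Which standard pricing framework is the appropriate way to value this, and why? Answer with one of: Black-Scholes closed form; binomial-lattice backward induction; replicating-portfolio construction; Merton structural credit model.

Key observation: the instrument is a plain European put (strike 202.34) on a lognormal asset; the exact continuous-time formula applies directly.

framework: Black-Scholes closed form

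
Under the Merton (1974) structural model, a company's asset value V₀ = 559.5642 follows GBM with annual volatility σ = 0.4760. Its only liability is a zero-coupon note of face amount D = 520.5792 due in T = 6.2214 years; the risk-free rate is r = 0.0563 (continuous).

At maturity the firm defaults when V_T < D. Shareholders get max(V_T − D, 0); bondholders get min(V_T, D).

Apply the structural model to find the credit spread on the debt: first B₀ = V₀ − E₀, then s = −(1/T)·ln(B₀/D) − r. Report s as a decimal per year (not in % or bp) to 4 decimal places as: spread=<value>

With assets at 559.5642 and a single debt payment of 520.5792 at 6.2214 years:
d₁ = [ln(V₀/D) + (r + σ²/2)T] / (σ√T)
   = [ln(559.5642/520.5792) + (0.0563 + 0.5·0.4760²)·6.2214] / (0.4760·√6.2214)
   = [0.072216 + 1.055075] / 1.187274 = 0.949478
d₂ = d₁ − σ√T = 0.949478 − 1.187274 = -0.237796
N(d₁) = 0.828811,  N(d₂) = 0.406020,  e^(−rT) = 0.704501
E₀ = V₀·N(d₁) − D·e^(−rT)·N(d₂)
   = 559.5642·0.828811 − 520.5792·0.704501·0.406020 = 314.865877
B₀ = V₀ − E₀ = 559.5642 − 314.865877 = 244.698323
spread = −(1/T)·ln(B₀/D) − r = −(1/6.2214)·ln(244.698323/520.5792) − 0.0563 = 0.06504181

spread=0.0650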